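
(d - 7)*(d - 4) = d^2 - 11*d + 28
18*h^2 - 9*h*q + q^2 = (-6*h + q)*(-3*h + q)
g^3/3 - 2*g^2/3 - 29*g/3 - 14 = (g/3 + 1)*(g - 7)*(g + 2)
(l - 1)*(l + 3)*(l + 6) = l^3 + 8*l^2 + 9*l - 18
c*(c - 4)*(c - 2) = c^3 - 6*c^2 + 8*c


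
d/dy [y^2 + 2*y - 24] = 2*y + 2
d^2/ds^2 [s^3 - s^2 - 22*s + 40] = 6*s - 2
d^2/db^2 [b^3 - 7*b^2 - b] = 6*b - 14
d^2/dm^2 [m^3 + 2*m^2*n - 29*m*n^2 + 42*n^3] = 6*m + 4*n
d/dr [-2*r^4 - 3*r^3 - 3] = r^2*(-8*r - 9)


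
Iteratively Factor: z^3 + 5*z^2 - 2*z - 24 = (z + 3)*(z^2 + 2*z - 8) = (z - 2)*(z + 3)*(z + 4)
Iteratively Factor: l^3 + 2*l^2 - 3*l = (l + 3)*(l^2 - l) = (l - 1)*(l + 3)*(l)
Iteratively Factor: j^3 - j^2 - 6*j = (j - 3)*(j^2 + 2*j) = j*(j - 3)*(j + 2)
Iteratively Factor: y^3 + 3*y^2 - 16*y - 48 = (y + 3)*(y^2 - 16) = (y - 4)*(y + 3)*(y + 4)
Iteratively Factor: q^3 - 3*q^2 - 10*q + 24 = (q + 3)*(q^2 - 6*q + 8) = (q - 2)*(q + 3)*(q - 4)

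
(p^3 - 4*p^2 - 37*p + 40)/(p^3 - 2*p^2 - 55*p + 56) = (p + 5)/(p + 7)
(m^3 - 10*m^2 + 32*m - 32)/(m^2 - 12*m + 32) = (m^2 - 6*m + 8)/(m - 8)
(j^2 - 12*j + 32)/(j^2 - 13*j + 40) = (j - 4)/(j - 5)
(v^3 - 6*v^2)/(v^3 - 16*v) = v*(v - 6)/(v^2 - 16)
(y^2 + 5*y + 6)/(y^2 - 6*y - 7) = (y^2 + 5*y + 6)/(y^2 - 6*y - 7)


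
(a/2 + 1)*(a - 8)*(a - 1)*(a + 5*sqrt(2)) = a^4/2 - 7*a^3/2 + 5*sqrt(2)*a^3/2 - 35*sqrt(2)*a^2/2 - 5*a^2 - 25*sqrt(2)*a + 8*a + 40*sqrt(2)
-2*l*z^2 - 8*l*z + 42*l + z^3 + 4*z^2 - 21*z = (-2*l + z)*(z - 3)*(z + 7)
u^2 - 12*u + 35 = (u - 7)*(u - 5)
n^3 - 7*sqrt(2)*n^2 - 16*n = n*(n - 8*sqrt(2))*(n + sqrt(2))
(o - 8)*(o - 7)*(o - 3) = o^3 - 18*o^2 + 101*o - 168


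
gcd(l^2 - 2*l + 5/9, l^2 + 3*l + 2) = 1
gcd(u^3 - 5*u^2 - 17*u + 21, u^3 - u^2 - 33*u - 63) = u^2 - 4*u - 21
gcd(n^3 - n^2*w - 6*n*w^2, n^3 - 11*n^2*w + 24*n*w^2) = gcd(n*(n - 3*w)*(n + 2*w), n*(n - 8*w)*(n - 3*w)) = -n^2 + 3*n*w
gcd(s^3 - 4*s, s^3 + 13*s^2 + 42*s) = s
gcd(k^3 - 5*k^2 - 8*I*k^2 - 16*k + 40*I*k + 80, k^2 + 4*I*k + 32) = k - 4*I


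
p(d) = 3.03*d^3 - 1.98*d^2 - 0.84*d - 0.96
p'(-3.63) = 133.31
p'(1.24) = 8.23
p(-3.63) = -168.93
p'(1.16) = 6.80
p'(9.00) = 699.81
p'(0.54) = -0.33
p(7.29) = 1061.58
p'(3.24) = 81.75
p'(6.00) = 302.64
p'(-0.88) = 9.68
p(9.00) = 2039.97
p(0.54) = -1.51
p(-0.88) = -3.82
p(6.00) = 577.20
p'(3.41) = 91.36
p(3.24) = 78.59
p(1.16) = 0.13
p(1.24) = 0.73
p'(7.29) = 453.37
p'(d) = 9.09*d^2 - 3.96*d - 0.84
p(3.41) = 93.30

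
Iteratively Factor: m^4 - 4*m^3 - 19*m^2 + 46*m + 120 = (m + 3)*(m^3 - 7*m^2 + 2*m + 40) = (m - 5)*(m + 3)*(m^2 - 2*m - 8) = (m - 5)*(m + 2)*(m + 3)*(m - 4)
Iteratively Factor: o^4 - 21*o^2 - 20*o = (o + 1)*(o^3 - o^2 - 20*o) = (o + 1)*(o + 4)*(o^2 - 5*o) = o*(o + 1)*(o + 4)*(o - 5)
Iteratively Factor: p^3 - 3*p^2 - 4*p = (p - 4)*(p^2 + p) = p*(p - 4)*(p + 1)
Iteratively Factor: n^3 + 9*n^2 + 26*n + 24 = (n + 3)*(n^2 + 6*n + 8) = (n + 2)*(n + 3)*(n + 4)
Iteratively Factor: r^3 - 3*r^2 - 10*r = (r - 5)*(r^2 + 2*r) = r*(r - 5)*(r + 2)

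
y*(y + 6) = y^2 + 6*y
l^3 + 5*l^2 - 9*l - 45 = (l - 3)*(l + 3)*(l + 5)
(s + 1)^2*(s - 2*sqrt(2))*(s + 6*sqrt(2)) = s^4 + 2*s^3 + 4*sqrt(2)*s^3 - 23*s^2 + 8*sqrt(2)*s^2 - 48*s + 4*sqrt(2)*s - 24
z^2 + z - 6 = (z - 2)*(z + 3)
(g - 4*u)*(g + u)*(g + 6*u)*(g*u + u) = g^4*u + 3*g^3*u^2 + g^3*u - 22*g^2*u^3 + 3*g^2*u^2 - 24*g*u^4 - 22*g*u^3 - 24*u^4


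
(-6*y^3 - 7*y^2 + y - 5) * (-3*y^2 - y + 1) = 18*y^5 + 27*y^4 - 2*y^3 + 7*y^2 + 6*y - 5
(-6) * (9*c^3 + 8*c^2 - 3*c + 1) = -54*c^3 - 48*c^2 + 18*c - 6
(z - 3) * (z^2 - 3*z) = z^3 - 6*z^2 + 9*z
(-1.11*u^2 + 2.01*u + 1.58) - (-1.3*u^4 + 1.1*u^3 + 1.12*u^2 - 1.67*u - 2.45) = 1.3*u^4 - 1.1*u^3 - 2.23*u^2 + 3.68*u + 4.03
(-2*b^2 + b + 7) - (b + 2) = 5 - 2*b^2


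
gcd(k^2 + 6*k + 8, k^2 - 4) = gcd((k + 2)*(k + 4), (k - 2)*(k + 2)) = k + 2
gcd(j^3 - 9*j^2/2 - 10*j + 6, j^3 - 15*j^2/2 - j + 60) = j - 6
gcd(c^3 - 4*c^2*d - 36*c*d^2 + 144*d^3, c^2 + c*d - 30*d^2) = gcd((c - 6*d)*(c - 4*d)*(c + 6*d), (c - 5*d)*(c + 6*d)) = c + 6*d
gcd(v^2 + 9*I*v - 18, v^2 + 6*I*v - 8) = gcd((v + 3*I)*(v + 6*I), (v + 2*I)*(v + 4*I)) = 1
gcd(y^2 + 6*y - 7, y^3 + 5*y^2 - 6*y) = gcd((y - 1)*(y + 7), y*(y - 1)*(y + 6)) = y - 1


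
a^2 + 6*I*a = a*(a + 6*I)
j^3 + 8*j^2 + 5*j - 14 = (j - 1)*(j + 2)*(j + 7)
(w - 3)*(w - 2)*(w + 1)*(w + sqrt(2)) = w^4 - 4*w^3 + sqrt(2)*w^3 - 4*sqrt(2)*w^2 + w^2 + sqrt(2)*w + 6*w + 6*sqrt(2)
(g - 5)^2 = g^2 - 10*g + 25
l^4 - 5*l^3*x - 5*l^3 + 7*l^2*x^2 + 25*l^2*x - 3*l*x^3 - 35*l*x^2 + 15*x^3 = (l - 5)*(l - 3*x)*(l - x)^2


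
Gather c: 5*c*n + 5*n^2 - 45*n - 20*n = 5*c*n + 5*n^2 - 65*n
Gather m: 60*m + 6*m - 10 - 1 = 66*m - 11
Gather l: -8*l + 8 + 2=10 - 8*l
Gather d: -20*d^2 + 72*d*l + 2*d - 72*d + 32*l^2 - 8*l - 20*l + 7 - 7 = -20*d^2 + d*(72*l - 70) + 32*l^2 - 28*l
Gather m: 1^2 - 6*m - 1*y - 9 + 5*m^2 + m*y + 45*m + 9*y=5*m^2 + m*(y + 39) + 8*y - 8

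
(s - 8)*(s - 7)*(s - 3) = s^3 - 18*s^2 + 101*s - 168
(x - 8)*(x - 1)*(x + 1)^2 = x^4 - 7*x^3 - 9*x^2 + 7*x + 8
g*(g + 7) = g^2 + 7*g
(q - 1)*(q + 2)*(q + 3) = q^3 + 4*q^2 + q - 6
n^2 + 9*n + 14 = (n + 2)*(n + 7)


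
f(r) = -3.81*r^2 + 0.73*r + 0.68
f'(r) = 0.73 - 7.62*r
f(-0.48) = -0.55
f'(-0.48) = 4.39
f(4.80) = -83.60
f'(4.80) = -35.85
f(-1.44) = -8.27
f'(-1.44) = 11.70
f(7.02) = -181.95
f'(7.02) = -52.76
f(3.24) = -36.95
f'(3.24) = -23.96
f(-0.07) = 0.61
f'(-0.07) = 1.26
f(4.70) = -80.05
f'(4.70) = -35.08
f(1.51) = -6.90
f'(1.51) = -10.78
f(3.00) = -31.42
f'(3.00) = -22.13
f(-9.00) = -314.50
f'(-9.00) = 69.31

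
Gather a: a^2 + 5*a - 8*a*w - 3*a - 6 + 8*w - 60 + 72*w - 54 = a^2 + a*(2 - 8*w) + 80*w - 120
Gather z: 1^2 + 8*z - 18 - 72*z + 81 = 64 - 64*z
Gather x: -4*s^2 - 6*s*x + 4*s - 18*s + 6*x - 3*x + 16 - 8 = -4*s^2 - 14*s + x*(3 - 6*s) + 8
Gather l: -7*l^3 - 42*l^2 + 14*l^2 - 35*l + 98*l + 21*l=-7*l^3 - 28*l^2 + 84*l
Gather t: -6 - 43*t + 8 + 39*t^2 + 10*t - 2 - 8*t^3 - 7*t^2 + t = -8*t^3 + 32*t^2 - 32*t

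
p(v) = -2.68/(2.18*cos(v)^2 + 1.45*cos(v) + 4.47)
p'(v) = -2.68*(4.36*sin(v)*cos(v) + 1.45*sin(v))/(2.18*cos(v)^2 + 1.45*cos(v) + 4.47)^2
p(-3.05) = -0.52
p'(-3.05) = -0.03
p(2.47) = -0.57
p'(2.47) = 0.15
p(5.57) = -0.39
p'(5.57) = 0.18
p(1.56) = -0.60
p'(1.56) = -0.20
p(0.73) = -0.40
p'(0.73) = -0.18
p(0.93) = -0.44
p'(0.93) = -0.23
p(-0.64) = -0.38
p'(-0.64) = 0.16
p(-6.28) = -0.33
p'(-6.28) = -0.00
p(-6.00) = -0.34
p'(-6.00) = -0.07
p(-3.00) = -0.52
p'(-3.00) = -0.04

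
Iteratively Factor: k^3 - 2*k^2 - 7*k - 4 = (k + 1)*(k^2 - 3*k - 4) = (k + 1)^2*(k - 4)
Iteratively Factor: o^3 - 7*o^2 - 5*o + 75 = (o + 3)*(o^2 - 10*o + 25) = (o - 5)*(o + 3)*(o - 5)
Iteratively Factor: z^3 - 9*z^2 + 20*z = (z - 4)*(z^2 - 5*z) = z*(z - 4)*(z - 5)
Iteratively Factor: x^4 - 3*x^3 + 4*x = (x - 2)*(x^3 - x^2 - 2*x) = x*(x - 2)*(x^2 - x - 2) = x*(x - 2)*(x + 1)*(x - 2)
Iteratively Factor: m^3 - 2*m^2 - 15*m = (m)*(m^2 - 2*m - 15) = m*(m + 3)*(m - 5)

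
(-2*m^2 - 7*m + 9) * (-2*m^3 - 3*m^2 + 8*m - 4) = 4*m^5 + 20*m^4 - 13*m^3 - 75*m^2 + 100*m - 36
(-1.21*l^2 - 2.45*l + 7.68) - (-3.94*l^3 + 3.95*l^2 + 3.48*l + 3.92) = 3.94*l^3 - 5.16*l^2 - 5.93*l + 3.76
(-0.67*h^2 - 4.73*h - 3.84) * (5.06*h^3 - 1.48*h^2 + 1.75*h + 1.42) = -3.3902*h^5 - 22.9422*h^4 - 13.6025*h^3 - 3.5457*h^2 - 13.4366*h - 5.4528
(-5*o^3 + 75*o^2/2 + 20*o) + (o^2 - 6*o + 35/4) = -5*o^3 + 77*o^2/2 + 14*o + 35/4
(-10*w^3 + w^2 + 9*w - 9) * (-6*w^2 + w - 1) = 60*w^5 - 16*w^4 - 43*w^3 + 62*w^2 - 18*w + 9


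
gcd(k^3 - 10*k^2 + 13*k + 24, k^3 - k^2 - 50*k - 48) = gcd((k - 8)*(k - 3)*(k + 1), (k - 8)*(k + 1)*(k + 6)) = k^2 - 7*k - 8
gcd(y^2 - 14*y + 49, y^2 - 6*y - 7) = y - 7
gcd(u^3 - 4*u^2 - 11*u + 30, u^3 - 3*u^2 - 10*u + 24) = u^2 + u - 6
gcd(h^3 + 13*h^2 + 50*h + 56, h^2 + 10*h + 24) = h + 4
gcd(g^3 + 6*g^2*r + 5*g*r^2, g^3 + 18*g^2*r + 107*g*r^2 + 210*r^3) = g + 5*r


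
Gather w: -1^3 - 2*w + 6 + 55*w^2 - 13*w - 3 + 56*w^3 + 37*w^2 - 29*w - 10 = 56*w^3 + 92*w^2 - 44*w - 8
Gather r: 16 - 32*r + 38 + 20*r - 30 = 24 - 12*r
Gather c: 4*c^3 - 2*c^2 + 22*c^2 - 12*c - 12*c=4*c^3 + 20*c^2 - 24*c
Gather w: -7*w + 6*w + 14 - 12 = 2 - w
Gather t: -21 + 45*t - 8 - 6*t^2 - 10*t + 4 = -6*t^2 + 35*t - 25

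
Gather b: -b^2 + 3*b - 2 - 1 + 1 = -b^2 + 3*b - 2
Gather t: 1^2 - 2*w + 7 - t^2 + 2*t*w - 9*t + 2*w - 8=-t^2 + t*(2*w - 9)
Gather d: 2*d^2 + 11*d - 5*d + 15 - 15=2*d^2 + 6*d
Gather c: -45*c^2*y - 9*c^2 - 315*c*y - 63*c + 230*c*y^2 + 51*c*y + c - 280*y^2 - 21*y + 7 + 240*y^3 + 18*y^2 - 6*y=c^2*(-45*y - 9) + c*(230*y^2 - 264*y - 62) + 240*y^3 - 262*y^2 - 27*y + 7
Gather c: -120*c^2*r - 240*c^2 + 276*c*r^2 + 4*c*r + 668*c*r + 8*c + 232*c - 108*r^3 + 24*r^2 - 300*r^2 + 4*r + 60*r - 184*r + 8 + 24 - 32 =c^2*(-120*r - 240) + c*(276*r^2 + 672*r + 240) - 108*r^3 - 276*r^2 - 120*r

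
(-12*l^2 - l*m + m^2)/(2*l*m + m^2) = (-12*l^2 - l*m + m^2)/(m*(2*l + m))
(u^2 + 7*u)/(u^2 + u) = (u + 7)/(u + 1)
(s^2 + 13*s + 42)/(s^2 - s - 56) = (s + 6)/(s - 8)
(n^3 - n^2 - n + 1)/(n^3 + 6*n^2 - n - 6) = (n - 1)/(n + 6)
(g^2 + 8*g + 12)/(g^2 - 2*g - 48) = (g + 2)/(g - 8)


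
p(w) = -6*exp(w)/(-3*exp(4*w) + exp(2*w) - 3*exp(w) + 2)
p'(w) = -6*(12*exp(4*w) - 2*exp(2*w) + 3*exp(w))*exp(w)/(-3*exp(4*w) + exp(2*w) - 3*exp(w) + 2)^2 - 6*exp(w)/(-3*exp(4*w) + exp(2*w) - 3*exp(w) + 2) = 6*(-(12*exp(3*w) - 2*exp(w) + 3)*exp(w) + 3*exp(4*w) - exp(2*w) + 3*exp(w) - 2)*exp(w)/(3*exp(4*w) - exp(2*w) + 3*exp(w) - 2)^2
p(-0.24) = 5.30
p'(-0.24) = -28.78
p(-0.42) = 40.00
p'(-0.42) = -1317.41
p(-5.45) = -0.01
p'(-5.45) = -0.01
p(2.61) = 0.00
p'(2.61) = -0.00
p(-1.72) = -0.72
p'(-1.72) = -0.95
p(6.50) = 0.00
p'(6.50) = -0.00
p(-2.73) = -0.22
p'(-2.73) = -0.24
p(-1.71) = -0.73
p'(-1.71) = -0.97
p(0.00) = 2.00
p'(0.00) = -6.67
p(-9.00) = 0.00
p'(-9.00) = 0.00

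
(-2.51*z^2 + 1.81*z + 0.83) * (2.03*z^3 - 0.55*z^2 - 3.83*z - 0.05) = -5.0953*z^5 + 5.0548*z^4 + 10.3027*z^3 - 7.2633*z^2 - 3.2694*z - 0.0415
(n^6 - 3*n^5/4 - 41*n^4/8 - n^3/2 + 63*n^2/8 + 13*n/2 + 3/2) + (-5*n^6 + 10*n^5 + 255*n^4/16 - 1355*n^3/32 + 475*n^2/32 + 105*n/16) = -4*n^6 + 37*n^5/4 + 173*n^4/16 - 1371*n^3/32 + 727*n^2/32 + 209*n/16 + 3/2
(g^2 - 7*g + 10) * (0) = 0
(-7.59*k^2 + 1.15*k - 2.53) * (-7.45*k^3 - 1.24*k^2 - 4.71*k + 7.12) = 56.5455*k^5 + 0.844100000000001*k^4 + 53.1714*k^3 - 56.3201*k^2 + 20.1043*k - 18.0136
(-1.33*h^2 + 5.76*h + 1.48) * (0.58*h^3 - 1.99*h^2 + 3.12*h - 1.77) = -0.7714*h^5 + 5.9875*h^4 - 14.7536*h^3 + 17.3801*h^2 - 5.5776*h - 2.6196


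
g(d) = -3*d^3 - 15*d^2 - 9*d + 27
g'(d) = -9*d^2 - 30*d - 9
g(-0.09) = 27.69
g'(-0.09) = -6.37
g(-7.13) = 416.02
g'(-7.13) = -252.63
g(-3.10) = 0.12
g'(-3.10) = -2.49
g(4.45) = -574.45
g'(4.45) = -320.72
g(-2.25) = 5.48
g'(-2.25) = 12.94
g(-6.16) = 214.49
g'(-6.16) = -165.71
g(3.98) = -435.56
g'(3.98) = -270.96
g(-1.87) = 10.99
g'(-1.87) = 15.63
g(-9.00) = 1080.00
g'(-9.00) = -468.00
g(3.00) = -216.00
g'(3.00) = -180.00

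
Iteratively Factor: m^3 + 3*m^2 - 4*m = (m - 1)*(m^2 + 4*m) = (m - 1)*(m + 4)*(m)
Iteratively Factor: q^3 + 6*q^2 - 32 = (q - 2)*(q^2 + 8*q + 16) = (q - 2)*(q + 4)*(q + 4)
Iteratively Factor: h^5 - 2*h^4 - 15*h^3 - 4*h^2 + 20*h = (h - 1)*(h^4 - h^3 - 16*h^2 - 20*h) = (h - 1)*(h + 2)*(h^3 - 3*h^2 - 10*h) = (h - 5)*(h - 1)*(h + 2)*(h^2 + 2*h) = (h - 5)*(h - 1)*(h + 2)^2*(h)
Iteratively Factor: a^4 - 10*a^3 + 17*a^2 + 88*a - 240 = (a - 4)*(a^3 - 6*a^2 - 7*a + 60) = (a - 5)*(a - 4)*(a^2 - a - 12) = (a - 5)*(a - 4)^2*(a + 3)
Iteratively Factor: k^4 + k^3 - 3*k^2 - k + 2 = (k + 1)*(k^3 - 3*k + 2) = (k - 1)*(k + 1)*(k^2 + k - 2) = (k - 1)^2*(k + 1)*(k + 2)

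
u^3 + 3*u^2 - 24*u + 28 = (u - 2)^2*(u + 7)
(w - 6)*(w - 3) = w^2 - 9*w + 18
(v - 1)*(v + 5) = v^2 + 4*v - 5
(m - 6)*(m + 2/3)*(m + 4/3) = m^3 - 4*m^2 - 100*m/9 - 16/3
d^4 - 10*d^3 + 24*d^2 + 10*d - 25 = (d - 5)^2*(d - 1)*(d + 1)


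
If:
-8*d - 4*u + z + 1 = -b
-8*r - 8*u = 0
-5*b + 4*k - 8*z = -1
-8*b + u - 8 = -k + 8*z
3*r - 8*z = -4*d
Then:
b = -150*z/133 - 163/133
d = 841*z/1064 - 9/532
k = 157*z/266 - 237/133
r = 429*z/266 + 3/133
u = -429*z/266 - 3/133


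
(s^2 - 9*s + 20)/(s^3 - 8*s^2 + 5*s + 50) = (s - 4)/(s^2 - 3*s - 10)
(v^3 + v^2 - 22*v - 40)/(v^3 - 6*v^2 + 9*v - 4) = (v^3 + v^2 - 22*v - 40)/(v^3 - 6*v^2 + 9*v - 4)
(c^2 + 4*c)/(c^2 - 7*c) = (c + 4)/(c - 7)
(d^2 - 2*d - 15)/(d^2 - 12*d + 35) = (d + 3)/(d - 7)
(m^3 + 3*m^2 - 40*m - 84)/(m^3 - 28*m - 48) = (m + 7)/(m + 4)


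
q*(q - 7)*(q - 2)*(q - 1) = q^4 - 10*q^3 + 23*q^2 - 14*q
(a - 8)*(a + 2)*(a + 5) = a^3 - a^2 - 46*a - 80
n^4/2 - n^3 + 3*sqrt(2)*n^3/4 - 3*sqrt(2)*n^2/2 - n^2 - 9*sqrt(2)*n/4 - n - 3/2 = (n - 3)*(n + sqrt(2))*(sqrt(2)*n/2 + 1/2)*(sqrt(2)*n/2 + sqrt(2)/2)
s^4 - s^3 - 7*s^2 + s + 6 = (s - 3)*(s - 1)*(s + 1)*(s + 2)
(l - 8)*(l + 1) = l^2 - 7*l - 8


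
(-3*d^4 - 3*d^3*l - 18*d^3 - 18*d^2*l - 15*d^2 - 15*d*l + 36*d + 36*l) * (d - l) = -3*d^5 - 18*d^4 + 3*d^3*l^2 - 15*d^3 + 18*d^2*l^2 + 36*d^2 + 15*d*l^2 - 36*l^2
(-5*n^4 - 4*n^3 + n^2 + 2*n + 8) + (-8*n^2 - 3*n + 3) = -5*n^4 - 4*n^3 - 7*n^2 - n + 11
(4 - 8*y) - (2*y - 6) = 10 - 10*y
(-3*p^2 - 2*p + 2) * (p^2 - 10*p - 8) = -3*p^4 + 28*p^3 + 46*p^2 - 4*p - 16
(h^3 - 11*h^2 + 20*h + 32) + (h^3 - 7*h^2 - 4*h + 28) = 2*h^3 - 18*h^2 + 16*h + 60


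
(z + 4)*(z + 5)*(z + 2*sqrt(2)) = z^3 + 2*sqrt(2)*z^2 + 9*z^2 + 20*z + 18*sqrt(2)*z + 40*sqrt(2)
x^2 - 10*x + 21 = (x - 7)*(x - 3)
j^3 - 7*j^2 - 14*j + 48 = (j - 8)*(j - 2)*(j + 3)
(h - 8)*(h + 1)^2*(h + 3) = h^4 - 3*h^3 - 33*h^2 - 53*h - 24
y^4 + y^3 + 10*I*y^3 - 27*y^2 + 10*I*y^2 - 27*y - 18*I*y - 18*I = (y + 1)*(y + I)*(y + 3*I)*(y + 6*I)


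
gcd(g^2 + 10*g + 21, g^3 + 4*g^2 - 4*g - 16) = 1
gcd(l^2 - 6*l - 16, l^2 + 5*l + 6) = l + 2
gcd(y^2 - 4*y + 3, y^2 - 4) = 1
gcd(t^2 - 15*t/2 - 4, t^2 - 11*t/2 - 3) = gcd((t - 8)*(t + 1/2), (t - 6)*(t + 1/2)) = t + 1/2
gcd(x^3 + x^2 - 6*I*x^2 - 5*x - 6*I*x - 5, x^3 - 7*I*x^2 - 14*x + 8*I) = x - I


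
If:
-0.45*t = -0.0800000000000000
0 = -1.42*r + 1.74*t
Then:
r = 0.22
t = 0.18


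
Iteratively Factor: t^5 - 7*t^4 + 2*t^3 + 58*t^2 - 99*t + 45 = (t - 3)*(t^4 - 4*t^3 - 10*t^2 + 28*t - 15) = (t - 5)*(t - 3)*(t^3 + t^2 - 5*t + 3) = (t - 5)*(t - 3)*(t - 1)*(t^2 + 2*t - 3) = (t - 5)*(t - 3)*(t - 1)*(t + 3)*(t - 1)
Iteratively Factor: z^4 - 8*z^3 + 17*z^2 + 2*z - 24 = (z - 3)*(z^3 - 5*z^2 + 2*z + 8) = (z - 3)*(z + 1)*(z^2 - 6*z + 8) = (z - 4)*(z - 3)*(z + 1)*(z - 2)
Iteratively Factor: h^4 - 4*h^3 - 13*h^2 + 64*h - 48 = (h - 3)*(h^3 - h^2 - 16*h + 16) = (h - 3)*(h - 1)*(h^2 - 16) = (h - 4)*(h - 3)*(h - 1)*(h + 4)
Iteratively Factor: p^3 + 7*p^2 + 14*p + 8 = (p + 4)*(p^2 + 3*p + 2) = (p + 2)*(p + 4)*(p + 1)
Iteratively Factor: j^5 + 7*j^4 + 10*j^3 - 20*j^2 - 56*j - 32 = (j + 4)*(j^4 + 3*j^3 - 2*j^2 - 12*j - 8) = (j - 2)*(j + 4)*(j^3 + 5*j^2 + 8*j + 4) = (j - 2)*(j + 1)*(j + 4)*(j^2 + 4*j + 4) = (j - 2)*(j + 1)*(j + 2)*(j + 4)*(j + 2)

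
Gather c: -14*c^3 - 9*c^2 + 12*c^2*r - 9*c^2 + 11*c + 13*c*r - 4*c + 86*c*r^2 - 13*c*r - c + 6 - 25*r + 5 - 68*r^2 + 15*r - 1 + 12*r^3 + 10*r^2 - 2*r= -14*c^3 + c^2*(12*r - 18) + c*(86*r^2 + 6) + 12*r^3 - 58*r^2 - 12*r + 10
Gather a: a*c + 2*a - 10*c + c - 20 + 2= a*(c + 2) - 9*c - 18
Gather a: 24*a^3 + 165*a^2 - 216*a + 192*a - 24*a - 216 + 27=24*a^3 + 165*a^2 - 48*a - 189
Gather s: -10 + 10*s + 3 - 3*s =7*s - 7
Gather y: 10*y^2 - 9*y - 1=10*y^2 - 9*y - 1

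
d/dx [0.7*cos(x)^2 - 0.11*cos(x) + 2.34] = (0.11 - 1.4*cos(x))*sin(x)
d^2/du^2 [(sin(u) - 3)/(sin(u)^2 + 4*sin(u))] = (-sin(u)^2 + 16*sin(u) + 38 + 30/sin(u) - 72/sin(u)^2 - 96/sin(u)^3)/(sin(u) + 4)^3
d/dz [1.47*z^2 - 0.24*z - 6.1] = 2.94*z - 0.24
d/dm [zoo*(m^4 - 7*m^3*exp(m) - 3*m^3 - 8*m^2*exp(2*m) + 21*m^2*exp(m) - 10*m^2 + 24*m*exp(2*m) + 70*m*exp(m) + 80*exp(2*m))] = zoo*(m^3*exp(m) + m^3 + m^2*exp(2*m) + m^2 + m*exp(2*m) + m*exp(m) + m + exp(2*m) + exp(m))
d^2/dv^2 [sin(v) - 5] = -sin(v)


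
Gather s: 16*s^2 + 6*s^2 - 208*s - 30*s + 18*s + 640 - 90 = 22*s^2 - 220*s + 550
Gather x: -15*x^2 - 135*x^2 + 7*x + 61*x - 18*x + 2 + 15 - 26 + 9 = -150*x^2 + 50*x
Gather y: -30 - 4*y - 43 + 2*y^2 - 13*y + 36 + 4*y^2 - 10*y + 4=6*y^2 - 27*y - 33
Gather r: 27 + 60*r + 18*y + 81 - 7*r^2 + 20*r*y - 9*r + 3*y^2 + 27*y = -7*r^2 + r*(20*y + 51) + 3*y^2 + 45*y + 108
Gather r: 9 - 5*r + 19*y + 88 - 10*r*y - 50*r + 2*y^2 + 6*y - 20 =r*(-10*y - 55) + 2*y^2 + 25*y + 77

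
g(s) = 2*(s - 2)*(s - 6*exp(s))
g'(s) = 2*s + 2*(1 - 6*exp(s))*(s - 2) - 12*exp(s) = -12*s*exp(s) + 4*s + 12*exp(s) - 4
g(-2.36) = 25.52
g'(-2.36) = -9.63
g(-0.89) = 19.39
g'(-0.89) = 1.75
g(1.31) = 28.88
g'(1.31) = -12.55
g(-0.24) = 22.22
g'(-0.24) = 6.75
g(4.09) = -1481.18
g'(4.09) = -2202.80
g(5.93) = -17692.84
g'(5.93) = -22233.58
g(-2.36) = 25.52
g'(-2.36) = -9.63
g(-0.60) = 20.24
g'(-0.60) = 4.14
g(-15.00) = 510.00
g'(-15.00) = -64.00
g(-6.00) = 96.24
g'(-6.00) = -27.79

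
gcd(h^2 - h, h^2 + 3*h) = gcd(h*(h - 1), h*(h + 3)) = h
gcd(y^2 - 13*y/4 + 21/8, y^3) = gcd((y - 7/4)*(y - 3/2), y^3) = 1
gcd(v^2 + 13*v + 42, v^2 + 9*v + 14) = v + 7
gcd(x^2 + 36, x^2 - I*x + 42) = x + 6*I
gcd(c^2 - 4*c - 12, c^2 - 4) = c + 2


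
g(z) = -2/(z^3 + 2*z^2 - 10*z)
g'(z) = -2*(-3*z^2 - 4*z + 10)/(z^3 + 2*z^2 - 10*z)^2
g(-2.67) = -0.09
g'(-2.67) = 0.00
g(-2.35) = -0.09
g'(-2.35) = -0.01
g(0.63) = 0.38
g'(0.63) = -0.46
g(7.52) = -0.00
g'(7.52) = 0.00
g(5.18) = -0.01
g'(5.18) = 0.01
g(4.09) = -0.03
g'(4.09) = 0.03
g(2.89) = -0.17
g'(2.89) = 0.37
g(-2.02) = -0.10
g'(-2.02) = -0.03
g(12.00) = 0.00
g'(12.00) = 0.00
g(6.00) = -0.00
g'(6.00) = 0.00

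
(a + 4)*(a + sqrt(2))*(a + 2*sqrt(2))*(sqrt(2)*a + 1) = sqrt(2)*a^4 + 4*sqrt(2)*a^3 + 7*a^3 + 7*sqrt(2)*a^2 + 28*a^2 + 4*a + 28*sqrt(2)*a + 16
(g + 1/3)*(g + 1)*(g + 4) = g^3 + 16*g^2/3 + 17*g/3 + 4/3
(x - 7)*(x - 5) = x^2 - 12*x + 35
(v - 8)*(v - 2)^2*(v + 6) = v^4 - 6*v^3 - 36*v^2 + 184*v - 192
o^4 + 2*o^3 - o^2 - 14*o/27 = o*(o - 2/3)*(o + 1/3)*(o + 7/3)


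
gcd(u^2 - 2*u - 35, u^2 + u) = 1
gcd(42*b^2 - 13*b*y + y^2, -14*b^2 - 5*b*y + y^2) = -7*b + y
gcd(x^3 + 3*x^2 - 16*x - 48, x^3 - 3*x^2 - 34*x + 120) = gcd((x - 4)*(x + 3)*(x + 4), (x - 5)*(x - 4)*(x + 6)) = x - 4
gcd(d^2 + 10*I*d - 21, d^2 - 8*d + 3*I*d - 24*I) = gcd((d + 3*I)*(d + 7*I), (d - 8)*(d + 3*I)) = d + 3*I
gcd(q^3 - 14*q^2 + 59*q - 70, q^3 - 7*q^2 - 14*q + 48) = q - 2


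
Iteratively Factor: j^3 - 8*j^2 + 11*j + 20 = (j + 1)*(j^2 - 9*j + 20) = (j - 5)*(j + 1)*(j - 4)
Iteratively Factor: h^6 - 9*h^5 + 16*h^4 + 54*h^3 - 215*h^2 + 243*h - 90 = (h + 3)*(h^5 - 12*h^4 + 52*h^3 - 102*h^2 + 91*h - 30) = (h - 2)*(h + 3)*(h^4 - 10*h^3 + 32*h^2 - 38*h + 15) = (h - 2)*(h - 1)*(h + 3)*(h^3 - 9*h^2 + 23*h - 15) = (h - 3)*(h - 2)*(h - 1)*(h + 3)*(h^2 - 6*h + 5) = (h - 3)*(h - 2)*(h - 1)^2*(h + 3)*(h - 5)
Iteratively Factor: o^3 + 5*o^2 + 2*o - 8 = (o - 1)*(o^2 + 6*o + 8) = (o - 1)*(o + 4)*(o + 2)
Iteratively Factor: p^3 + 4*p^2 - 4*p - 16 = (p + 4)*(p^2 - 4) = (p - 2)*(p + 4)*(p + 2)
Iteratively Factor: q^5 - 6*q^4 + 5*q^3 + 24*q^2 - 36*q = (q - 3)*(q^4 - 3*q^3 - 4*q^2 + 12*q) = q*(q - 3)*(q^3 - 3*q^2 - 4*q + 12) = q*(q - 3)*(q - 2)*(q^2 - q - 6) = q*(q - 3)*(q - 2)*(q + 2)*(q - 3)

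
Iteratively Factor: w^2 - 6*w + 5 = (w - 5)*(w - 1)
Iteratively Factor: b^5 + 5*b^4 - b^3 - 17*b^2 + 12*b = (b - 1)*(b^4 + 6*b^3 + 5*b^2 - 12*b) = (b - 1)*(b + 3)*(b^3 + 3*b^2 - 4*b) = b*(b - 1)*(b + 3)*(b^2 + 3*b - 4) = b*(b - 1)^2*(b + 3)*(b + 4)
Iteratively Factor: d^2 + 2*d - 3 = (d + 3)*(d - 1)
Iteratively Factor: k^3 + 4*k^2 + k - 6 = (k + 3)*(k^2 + k - 2) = (k + 2)*(k + 3)*(k - 1)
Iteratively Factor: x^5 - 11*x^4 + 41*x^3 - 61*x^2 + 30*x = (x - 3)*(x^4 - 8*x^3 + 17*x^2 - 10*x) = (x - 3)*(x - 1)*(x^3 - 7*x^2 + 10*x) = (x - 3)*(x - 2)*(x - 1)*(x^2 - 5*x) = x*(x - 3)*(x - 2)*(x - 1)*(x - 5)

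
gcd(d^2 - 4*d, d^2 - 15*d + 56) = 1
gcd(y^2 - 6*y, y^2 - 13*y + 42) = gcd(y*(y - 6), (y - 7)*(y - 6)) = y - 6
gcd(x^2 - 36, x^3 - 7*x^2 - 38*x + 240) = x + 6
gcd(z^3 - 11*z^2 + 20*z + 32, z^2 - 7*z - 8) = z^2 - 7*z - 8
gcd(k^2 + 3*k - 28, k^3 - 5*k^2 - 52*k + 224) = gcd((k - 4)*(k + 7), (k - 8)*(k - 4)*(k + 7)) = k^2 + 3*k - 28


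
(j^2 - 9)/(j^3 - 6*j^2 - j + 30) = (j + 3)/(j^2 - 3*j - 10)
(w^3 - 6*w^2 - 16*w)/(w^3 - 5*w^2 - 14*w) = (w - 8)/(w - 7)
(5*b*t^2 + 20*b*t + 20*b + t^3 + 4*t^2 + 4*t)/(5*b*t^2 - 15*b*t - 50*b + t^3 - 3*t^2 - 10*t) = (t + 2)/(t - 5)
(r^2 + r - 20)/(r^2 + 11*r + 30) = (r - 4)/(r + 6)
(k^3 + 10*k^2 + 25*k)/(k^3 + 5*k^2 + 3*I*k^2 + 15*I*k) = (k + 5)/(k + 3*I)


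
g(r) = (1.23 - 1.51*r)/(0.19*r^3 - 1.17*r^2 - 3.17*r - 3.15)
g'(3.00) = 0.03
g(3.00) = 0.18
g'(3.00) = 0.03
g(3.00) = 0.18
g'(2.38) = 0.04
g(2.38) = 0.16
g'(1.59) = 0.09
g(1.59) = 0.11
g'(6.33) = 0.15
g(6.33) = 0.38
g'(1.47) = 0.10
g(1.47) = 0.10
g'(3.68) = 0.03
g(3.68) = 0.20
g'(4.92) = 0.05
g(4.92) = 0.25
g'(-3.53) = -0.26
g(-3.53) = -0.44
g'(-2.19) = -1.07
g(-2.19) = -1.19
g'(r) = (1.23 - 1.51*r)*(-0.57*r^2 + 2.34*r + 3.17)/(0.19*r^3 - 1.17*r^2 - 3.17*r - 3.15)^2 - 1.51/(0.19*r^3 - 1.17*r^2 - 3.17*r - 3.15)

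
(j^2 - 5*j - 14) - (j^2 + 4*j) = -9*j - 14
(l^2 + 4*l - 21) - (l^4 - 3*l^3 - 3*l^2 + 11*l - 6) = -l^4 + 3*l^3 + 4*l^2 - 7*l - 15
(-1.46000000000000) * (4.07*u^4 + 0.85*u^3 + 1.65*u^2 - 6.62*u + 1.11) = -5.9422*u^4 - 1.241*u^3 - 2.409*u^2 + 9.6652*u - 1.6206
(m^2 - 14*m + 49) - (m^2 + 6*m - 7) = 56 - 20*m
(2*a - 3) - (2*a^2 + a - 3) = -2*a^2 + a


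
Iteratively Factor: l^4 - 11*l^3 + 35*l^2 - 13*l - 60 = (l - 3)*(l^3 - 8*l^2 + 11*l + 20) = (l - 4)*(l - 3)*(l^2 - 4*l - 5) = (l - 5)*(l - 4)*(l - 3)*(l + 1)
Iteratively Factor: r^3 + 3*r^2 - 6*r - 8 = (r + 1)*(r^2 + 2*r - 8) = (r + 1)*(r + 4)*(r - 2)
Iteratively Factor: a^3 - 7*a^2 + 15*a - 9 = (a - 3)*(a^2 - 4*a + 3) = (a - 3)^2*(a - 1)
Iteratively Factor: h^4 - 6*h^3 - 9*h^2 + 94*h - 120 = (h - 2)*(h^3 - 4*h^2 - 17*h + 60) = (h - 5)*(h - 2)*(h^2 + h - 12) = (h - 5)*(h - 3)*(h - 2)*(h + 4)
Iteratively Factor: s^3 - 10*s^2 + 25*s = (s - 5)*(s^2 - 5*s) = s*(s - 5)*(s - 5)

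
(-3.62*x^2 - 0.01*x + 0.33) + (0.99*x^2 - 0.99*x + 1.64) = -2.63*x^2 - 1.0*x + 1.97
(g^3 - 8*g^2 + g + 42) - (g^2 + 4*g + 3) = g^3 - 9*g^2 - 3*g + 39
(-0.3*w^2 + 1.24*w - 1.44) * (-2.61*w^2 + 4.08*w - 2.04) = 0.783*w^4 - 4.4604*w^3 + 9.4296*w^2 - 8.4048*w + 2.9376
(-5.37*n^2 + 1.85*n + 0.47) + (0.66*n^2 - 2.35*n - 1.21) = -4.71*n^2 - 0.5*n - 0.74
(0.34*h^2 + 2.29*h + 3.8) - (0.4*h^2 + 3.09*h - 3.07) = -0.06*h^2 - 0.8*h + 6.87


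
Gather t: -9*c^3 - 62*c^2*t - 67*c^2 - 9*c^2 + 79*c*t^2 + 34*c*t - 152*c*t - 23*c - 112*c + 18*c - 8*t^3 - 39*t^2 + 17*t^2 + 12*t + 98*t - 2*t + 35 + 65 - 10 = -9*c^3 - 76*c^2 - 117*c - 8*t^3 + t^2*(79*c - 22) + t*(-62*c^2 - 118*c + 108) + 90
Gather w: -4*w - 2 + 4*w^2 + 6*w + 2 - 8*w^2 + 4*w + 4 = -4*w^2 + 6*w + 4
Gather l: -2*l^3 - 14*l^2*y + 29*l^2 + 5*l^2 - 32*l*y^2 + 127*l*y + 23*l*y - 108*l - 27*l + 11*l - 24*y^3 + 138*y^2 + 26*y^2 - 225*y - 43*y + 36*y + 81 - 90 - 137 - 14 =-2*l^3 + l^2*(34 - 14*y) + l*(-32*y^2 + 150*y - 124) - 24*y^3 + 164*y^2 - 232*y - 160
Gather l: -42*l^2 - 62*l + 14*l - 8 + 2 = -42*l^2 - 48*l - 6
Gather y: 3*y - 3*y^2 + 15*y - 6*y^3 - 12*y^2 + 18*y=-6*y^3 - 15*y^2 + 36*y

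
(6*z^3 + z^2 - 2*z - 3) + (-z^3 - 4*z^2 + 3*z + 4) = 5*z^3 - 3*z^2 + z + 1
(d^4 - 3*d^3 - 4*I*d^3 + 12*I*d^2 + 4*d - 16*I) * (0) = 0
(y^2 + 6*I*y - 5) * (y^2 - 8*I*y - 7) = y^4 - 2*I*y^3 + 36*y^2 - 2*I*y + 35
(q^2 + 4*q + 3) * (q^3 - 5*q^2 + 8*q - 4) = q^5 - q^4 - 9*q^3 + 13*q^2 + 8*q - 12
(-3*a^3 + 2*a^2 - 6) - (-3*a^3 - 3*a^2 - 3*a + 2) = 5*a^2 + 3*a - 8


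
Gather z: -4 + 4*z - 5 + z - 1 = 5*z - 10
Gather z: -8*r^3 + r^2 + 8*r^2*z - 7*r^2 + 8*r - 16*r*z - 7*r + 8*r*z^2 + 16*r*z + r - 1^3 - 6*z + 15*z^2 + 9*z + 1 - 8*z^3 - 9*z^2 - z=-8*r^3 - 6*r^2 + 2*r - 8*z^3 + z^2*(8*r + 6) + z*(8*r^2 + 2)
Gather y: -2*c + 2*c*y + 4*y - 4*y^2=-2*c - 4*y^2 + y*(2*c + 4)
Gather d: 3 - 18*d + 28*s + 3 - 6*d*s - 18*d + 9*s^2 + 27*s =d*(-6*s - 36) + 9*s^2 + 55*s + 6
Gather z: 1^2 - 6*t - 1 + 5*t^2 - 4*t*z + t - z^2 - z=5*t^2 - 5*t - z^2 + z*(-4*t - 1)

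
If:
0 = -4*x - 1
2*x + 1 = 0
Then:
No Solution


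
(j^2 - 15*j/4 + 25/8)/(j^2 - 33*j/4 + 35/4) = (j - 5/2)/(j - 7)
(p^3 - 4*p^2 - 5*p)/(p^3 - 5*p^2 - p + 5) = p/(p - 1)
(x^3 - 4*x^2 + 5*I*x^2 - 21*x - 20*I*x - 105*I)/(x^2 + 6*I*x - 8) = (x^3 + x^2*(-4 + 5*I) - x*(21 + 20*I) - 105*I)/(x^2 + 6*I*x - 8)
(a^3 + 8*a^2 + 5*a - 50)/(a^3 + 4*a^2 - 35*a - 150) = (a - 2)/(a - 6)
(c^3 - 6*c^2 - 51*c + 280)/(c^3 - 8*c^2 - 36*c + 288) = (c^2 + 2*c - 35)/(c^2 - 36)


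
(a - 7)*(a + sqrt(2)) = a^2 - 7*a + sqrt(2)*a - 7*sqrt(2)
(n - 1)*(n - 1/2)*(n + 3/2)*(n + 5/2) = n^4 + 5*n^3/2 - 7*n^2/4 - 29*n/8 + 15/8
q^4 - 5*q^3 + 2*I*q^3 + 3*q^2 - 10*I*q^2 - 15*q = q*(q - 5)*(q - I)*(q + 3*I)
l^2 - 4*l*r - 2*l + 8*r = (l - 2)*(l - 4*r)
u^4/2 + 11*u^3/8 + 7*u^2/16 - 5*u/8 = u*(u/2 + 1)*(u - 1/2)*(u + 5/4)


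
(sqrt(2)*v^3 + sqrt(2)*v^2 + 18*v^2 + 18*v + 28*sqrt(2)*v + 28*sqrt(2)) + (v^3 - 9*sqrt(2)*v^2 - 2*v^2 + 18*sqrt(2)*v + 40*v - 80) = v^3 + sqrt(2)*v^3 - 8*sqrt(2)*v^2 + 16*v^2 + 58*v + 46*sqrt(2)*v - 80 + 28*sqrt(2)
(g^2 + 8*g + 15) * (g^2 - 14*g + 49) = g^4 - 6*g^3 - 48*g^2 + 182*g + 735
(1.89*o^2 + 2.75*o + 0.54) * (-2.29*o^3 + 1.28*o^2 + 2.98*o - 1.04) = -4.3281*o^5 - 3.8783*o^4 + 7.9156*o^3 + 6.9206*o^2 - 1.2508*o - 0.5616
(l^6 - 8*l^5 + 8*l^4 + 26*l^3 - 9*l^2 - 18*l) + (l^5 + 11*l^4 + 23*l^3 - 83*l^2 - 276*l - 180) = l^6 - 7*l^5 + 19*l^4 + 49*l^3 - 92*l^2 - 294*l - 180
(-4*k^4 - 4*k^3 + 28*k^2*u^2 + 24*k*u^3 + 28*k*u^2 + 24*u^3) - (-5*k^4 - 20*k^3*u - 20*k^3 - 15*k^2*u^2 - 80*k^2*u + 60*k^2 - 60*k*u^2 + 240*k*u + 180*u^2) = k^4 + 20*k^3*u + 16*k^3 + 43*k^2*u^2 + 80*k^2*u - 60*k^2 + 24*k*u^3 + 88*k*u^2 - 240*k*u + 24*u^3 - 180*u^2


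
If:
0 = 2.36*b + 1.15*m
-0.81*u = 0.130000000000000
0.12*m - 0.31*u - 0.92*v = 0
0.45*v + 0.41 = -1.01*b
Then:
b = -0.49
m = 1.00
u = -0.16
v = 0.18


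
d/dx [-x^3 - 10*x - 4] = -3*x^2 - 10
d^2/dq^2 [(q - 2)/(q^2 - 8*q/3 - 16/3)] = 6*((14 - 9*q)*(-3*q^2 + 8*q + 16) - 4*(q - 2)*(3*q - 4)^2)/(-3*q^2 + 8*q + 16)^3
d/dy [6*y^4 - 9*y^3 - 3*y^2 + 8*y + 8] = 24*y^3 - 27*y^2 - 6*y + 8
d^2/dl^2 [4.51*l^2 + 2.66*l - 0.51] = 9.02000000000000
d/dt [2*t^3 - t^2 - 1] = 2*t*(3*t - 1)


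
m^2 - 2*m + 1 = (m - 1)^2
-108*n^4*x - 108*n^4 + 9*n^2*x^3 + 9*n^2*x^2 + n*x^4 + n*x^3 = (-3*n + x)*(6*n + x)^2*(n*x + n)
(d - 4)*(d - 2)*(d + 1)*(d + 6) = d^4 + d^3 - 28*d^2 + 20*d + 48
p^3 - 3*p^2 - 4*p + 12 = (p - 3)*(p - 2)*(p + 2)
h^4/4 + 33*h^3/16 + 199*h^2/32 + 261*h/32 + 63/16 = (h/4 + 1/2)*(h + 3/2)*(h + 7/4)*(h + 3)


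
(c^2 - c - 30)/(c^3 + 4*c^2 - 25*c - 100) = (c - 6)/(c^2 - c - 20)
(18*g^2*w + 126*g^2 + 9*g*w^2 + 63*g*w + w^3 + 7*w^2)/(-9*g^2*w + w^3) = (6*g*w + 42*g + w^2 + 7*w)/(w*(-3*g + w))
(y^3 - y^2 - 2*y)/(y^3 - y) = (y - 2)/(y - 1)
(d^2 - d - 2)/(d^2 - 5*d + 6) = (d + 1)/(d - 3)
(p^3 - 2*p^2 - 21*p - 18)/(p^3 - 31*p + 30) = (p^3 - 2*p^2 - 21*p - 18)/(p^3 - 31*p + 30)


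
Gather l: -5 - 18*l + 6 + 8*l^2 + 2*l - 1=8*l^2 - 16*l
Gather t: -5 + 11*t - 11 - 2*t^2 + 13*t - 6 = -2*t^2 + 24*t - 22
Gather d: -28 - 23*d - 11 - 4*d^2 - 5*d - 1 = -4*d^2 - 28*d - 40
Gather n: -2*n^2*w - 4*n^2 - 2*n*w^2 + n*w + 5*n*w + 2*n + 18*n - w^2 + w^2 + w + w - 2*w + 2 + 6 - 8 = n^2*(-2*w - 4) + n*(-2*w^2 + 6*w + 20)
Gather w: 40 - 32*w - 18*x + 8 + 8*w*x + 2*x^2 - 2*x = w*(8*x - 32) + 2*x^2 - 20*x + 48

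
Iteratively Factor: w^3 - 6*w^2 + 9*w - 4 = (w - 4)*(w^2 - 2*w + 1) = (w - 4)*(w - 1)*(w - 1)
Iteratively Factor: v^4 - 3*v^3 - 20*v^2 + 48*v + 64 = (v + 1)*(v^3 - 4*v^2 - 16*v + 64) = (v - 4)*(v + 1)*(v^2 - 16) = (v - 4)*(v + 1)*(v + 4)*(v - 4)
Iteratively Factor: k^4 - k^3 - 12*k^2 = (k + 3)*(k^3 - 4*k^2) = (k - 4)*(k + 3)*(k^2) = k*(k - 4)*(k + 3)*(k)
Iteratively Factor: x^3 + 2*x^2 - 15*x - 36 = (x - 4)*(x^2 + 6*x + 9) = (x - 4)*(x + 3)*(x + 3)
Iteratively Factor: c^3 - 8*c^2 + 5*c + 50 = (c + 2)*(c^2 - 10*c + 25) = (c - 5)*(c + 2)*(c - 5)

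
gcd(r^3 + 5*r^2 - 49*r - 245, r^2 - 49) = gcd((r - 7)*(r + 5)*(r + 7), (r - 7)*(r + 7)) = r^2 - 49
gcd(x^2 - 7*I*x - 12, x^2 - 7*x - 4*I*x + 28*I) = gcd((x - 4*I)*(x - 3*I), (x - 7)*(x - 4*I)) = x - 4*I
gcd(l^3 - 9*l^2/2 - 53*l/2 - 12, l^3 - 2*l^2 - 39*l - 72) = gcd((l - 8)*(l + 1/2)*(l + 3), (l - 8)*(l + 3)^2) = l^2 - 5*l - 24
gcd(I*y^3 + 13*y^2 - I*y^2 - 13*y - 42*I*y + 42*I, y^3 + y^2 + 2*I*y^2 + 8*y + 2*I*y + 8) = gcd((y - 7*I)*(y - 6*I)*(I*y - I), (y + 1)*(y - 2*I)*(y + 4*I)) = 1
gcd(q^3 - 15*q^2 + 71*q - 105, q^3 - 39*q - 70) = q - 7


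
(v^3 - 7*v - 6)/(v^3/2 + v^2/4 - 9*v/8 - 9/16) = 16*(v^3 - 7*v - 6)/(8*v^3 + 4*v^2 - 18*v - 9)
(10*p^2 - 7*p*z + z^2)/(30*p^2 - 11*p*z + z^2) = (-2*p + z)/(-6*p + z)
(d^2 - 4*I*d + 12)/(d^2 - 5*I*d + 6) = (d + 2*I)/(d + I)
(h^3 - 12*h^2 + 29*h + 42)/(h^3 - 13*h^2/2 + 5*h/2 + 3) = 2*(h^2 - 6*h - 7)/(2*h^2 - h - 1)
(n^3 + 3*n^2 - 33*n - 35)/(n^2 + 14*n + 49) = (n^2 - 4*n - 5)/(n + 7)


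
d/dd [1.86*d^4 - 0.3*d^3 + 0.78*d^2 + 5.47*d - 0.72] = 7.44*d^3 - 0.9*d^2 + 1.56*d + 5.47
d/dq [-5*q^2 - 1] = -10*q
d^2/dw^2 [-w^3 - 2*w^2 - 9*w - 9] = -6*w - 4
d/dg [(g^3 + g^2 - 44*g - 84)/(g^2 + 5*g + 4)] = (g^4 + 10*g^3 + 61*g^2 + 176*g + 244)/(g^4 + 10*g^3 + 33*g^2 + 40*g + 16)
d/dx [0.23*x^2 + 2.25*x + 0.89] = 0.46*x + 2.25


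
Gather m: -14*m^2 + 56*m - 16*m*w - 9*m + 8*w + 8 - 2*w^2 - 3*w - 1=-14*m^2 + m*(47 - 16*w) - 2*w^2 + 5*w + 7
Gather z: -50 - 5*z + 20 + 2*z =-3*z - 30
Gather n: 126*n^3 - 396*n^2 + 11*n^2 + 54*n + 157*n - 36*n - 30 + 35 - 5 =126*n^3 - 385*n^2 + 175*n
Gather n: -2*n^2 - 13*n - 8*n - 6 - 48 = -2*n^2 - 21*n - 54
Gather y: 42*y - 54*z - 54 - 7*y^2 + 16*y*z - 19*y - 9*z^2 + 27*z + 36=-7*y^2 + y*(16*z + 23) - 9*z^2 - 27*z - 18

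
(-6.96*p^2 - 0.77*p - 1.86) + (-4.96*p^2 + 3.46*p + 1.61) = -11.92*p^2 + 2.69*p - 0.25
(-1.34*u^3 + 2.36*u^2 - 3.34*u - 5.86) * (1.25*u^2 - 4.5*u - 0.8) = -1.675*u^5 + 8.98*u^4 - 13.723*u^3 + 5.817*u^2 + 29.042*u + 4.688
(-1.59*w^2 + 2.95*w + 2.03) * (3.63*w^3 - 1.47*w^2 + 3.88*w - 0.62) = -5.7717*w^5 + 13.0458*w^4 - 3.1368*w^3 + 9.4477*w^2 + 6.0474*w - 1.2586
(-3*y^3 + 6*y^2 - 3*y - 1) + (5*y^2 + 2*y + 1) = -3*y^3 + 11*y^2 - y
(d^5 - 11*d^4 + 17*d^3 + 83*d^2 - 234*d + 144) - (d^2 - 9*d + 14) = d^5 - 11*d^4 + 17*d^3 + 82*d^2 - 225*d + 130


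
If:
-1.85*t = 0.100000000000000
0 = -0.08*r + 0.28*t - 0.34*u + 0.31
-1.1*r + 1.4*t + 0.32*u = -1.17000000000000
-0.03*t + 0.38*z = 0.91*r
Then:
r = 1.17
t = -0.05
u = 0.59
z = 2.79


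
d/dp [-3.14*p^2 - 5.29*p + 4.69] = -6.28*p - 5.29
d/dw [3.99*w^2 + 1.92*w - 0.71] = 7.98*w + 1.92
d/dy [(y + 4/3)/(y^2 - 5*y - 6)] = (-3*y^2 - 8*y + 2)/(3*(y^4 - 10*y^3 + 13*y^2 + 60*y + 36))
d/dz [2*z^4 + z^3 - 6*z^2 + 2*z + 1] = 8*z^3 + 3*z^2 - 12*z + 2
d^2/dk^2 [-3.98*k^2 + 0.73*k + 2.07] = -7.96000000000000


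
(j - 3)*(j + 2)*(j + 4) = j^3 + 3*j^2 - 10*j - 24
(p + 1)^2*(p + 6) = p^3 + 8*p^2 + 13*p + 6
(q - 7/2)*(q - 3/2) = q^2 - 5*q + 21/4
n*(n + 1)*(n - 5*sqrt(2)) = n^3 - 5*sqrt(2)*n^2 + n^2 - 5*sqrt(2)*n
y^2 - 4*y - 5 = (y - 5)*(y + 1)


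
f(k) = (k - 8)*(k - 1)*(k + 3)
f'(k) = (k - 8)*(k - 1) + (k - 8)*(k + 3) + (k - 1)*(k + 3)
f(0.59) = 10.91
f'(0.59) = -25.04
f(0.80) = 5.47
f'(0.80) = -26.68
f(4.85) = -95.20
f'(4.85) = -6.63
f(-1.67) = 34.34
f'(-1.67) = 9.41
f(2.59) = -48.08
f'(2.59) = -29.96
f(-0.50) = 31.88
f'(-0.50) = -12.25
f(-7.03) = -486.38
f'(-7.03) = 213.62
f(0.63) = 9.90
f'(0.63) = -25.37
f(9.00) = 96.00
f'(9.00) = 116.00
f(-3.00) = 0.00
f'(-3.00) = 44.00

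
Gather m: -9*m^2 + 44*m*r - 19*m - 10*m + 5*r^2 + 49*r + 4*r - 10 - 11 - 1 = -9*m^2 + m*(44*r - 29) + 5*r^2 + 53*r - 22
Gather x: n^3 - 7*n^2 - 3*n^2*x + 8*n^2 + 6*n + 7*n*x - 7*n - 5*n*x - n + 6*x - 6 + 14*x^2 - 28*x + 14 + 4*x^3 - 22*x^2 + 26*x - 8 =n^3 + n^2 - 2*n + 4*x^3 - 8*x^2 + x*(-3*n^2 + 2*n + 4)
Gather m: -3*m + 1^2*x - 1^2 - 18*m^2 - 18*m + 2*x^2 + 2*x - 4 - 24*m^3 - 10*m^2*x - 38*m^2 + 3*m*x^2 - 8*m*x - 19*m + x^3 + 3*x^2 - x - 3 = -24*m^3 + m^2*(-10*x - 56) + m*(3*x^2 - 8*x - 40) + x^3 + 5*x^2 + 2*x - 8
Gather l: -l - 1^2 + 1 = -l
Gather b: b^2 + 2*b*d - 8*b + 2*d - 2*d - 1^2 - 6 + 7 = b^2 + b*(2*d - 8)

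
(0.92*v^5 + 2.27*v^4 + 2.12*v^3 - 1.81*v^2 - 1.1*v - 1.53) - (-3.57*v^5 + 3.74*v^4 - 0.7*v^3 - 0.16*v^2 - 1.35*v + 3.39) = 4.49*v^5 - 1.47*v^4 + 2.82*v^3 - 1.65*v^2 + 0.25*v - 4.92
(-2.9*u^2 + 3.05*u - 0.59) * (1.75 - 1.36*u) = 3.944*u^3 - 9.223*u^2 + 6.1399*u - 1.0325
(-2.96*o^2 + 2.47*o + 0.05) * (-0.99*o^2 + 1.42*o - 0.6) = 2.9304*o^4 - 6.6485*o^3 + 5.2339*o^2 - 1.411*o - 0.03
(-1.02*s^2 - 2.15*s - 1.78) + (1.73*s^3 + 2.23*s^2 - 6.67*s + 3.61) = 1.73*s^3 + 1.21*s^2 - 8.82*s + 1.83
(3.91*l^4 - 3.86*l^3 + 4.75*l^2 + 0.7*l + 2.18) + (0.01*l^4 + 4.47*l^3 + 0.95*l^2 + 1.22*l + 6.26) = 3.92*l^4 + 0.61*l^3 + 5.7*l^2 + 1.92*l + 8.44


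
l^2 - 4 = (l - 2)*(l + 2)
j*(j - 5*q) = j^2 - 5*j*q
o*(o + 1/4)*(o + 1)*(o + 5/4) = o^4 + 5*o^3/2 + 29*o^2/16 + 5*o/16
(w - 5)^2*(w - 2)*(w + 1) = w^4 - 11*w^3 + 33*w^2 - 5*w - 50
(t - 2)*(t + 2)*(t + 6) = t^3 + 6*t^2 - 4*t - 24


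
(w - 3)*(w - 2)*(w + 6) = w^3 + w^2 - 24*w + 36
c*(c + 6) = c^2 + 6*c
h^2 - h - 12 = (h - 4)*(h + 3)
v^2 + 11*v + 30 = (v + 5)*(v + 6)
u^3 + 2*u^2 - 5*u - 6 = (u - 2)*(u + 1)*(u + 3)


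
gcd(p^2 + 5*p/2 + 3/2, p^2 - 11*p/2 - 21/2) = p + 3/2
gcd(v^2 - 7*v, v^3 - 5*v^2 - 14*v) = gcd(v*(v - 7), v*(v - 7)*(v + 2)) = v^2 - 7*v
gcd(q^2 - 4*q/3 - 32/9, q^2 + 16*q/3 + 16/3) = q + 4/3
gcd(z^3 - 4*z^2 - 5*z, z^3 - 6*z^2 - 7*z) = z^2 + z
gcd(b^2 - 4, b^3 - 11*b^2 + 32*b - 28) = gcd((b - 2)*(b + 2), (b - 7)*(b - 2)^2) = b - 2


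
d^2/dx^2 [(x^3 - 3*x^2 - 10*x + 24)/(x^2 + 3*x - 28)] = 72/(x^3 + 21*x^2 + 147*x + 343)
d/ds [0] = 0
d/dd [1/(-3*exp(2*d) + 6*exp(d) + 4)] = 6*(exp(d) - 1)*exp(d)/(-3*exp(2*d) + 6*exp(d) + 4)^2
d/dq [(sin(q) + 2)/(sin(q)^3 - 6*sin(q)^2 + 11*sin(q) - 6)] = 2*(-sin(q)^3 + 12*sin(q) - 14)*cos(q)/((sin(q) - 3)^2*(sin(q) - 2)^2*(sin(q) - 1)^2)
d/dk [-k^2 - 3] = -2*k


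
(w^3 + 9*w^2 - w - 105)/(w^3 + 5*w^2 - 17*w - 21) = (w + 5)/(w + 1)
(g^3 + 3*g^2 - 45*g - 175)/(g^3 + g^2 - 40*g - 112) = (g^2 + 10*g + 25)/(g^2 + 8*g + 16)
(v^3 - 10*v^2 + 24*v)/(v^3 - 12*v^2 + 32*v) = (v - 6)/(v - 8)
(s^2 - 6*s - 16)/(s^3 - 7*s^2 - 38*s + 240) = (s + 2)/(s^2 + s - 30)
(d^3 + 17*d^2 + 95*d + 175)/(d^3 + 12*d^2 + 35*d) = (d + 5)/d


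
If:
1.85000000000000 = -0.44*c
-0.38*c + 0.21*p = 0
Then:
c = -4.20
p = -7.61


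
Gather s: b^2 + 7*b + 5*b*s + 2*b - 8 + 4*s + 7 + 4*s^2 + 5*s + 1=b^2 + 9*b + 4*s^2 + s*(5*b + 9)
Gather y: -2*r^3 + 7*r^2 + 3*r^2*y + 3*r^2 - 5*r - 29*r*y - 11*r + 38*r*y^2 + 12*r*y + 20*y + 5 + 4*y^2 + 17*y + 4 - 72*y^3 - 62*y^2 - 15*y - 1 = -2*r^3 + 10*r^2 - 16*r - 72*y^3 + y^2*(38*r - 58) + y*(3*r^2 - 17*r + 22) + 8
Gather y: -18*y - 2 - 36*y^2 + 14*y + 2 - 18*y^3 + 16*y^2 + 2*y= -18*y^3 - 20*y^2 - 2*y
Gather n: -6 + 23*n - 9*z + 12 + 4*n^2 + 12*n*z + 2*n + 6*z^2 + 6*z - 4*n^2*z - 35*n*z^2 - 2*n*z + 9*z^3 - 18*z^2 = n^2*(4 - 4*z) + n*(-35*z^2 + 10*z + 25) + 9*z^3 - 12*z^2 - 3*z + 6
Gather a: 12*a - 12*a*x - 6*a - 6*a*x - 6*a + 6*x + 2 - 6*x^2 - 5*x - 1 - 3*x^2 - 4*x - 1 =-18*a*x - 9*x^2 - 3*x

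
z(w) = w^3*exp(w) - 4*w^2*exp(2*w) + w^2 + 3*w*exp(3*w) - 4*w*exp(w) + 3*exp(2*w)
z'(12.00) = 478513802583188528.93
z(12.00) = 155189157702594821.45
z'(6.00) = 3689028586.58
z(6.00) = 1159008513.21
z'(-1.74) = -2.49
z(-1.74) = 3.02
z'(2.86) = 128489.08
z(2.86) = 36836.45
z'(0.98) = 147.02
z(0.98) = 42.66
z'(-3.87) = -7.81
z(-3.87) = 14.07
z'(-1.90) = -2.89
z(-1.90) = 3.45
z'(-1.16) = -1.13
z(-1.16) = 1.97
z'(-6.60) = -13.38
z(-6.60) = 43.20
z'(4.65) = 49087893.81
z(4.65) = 15053515.08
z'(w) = w^3*exp(w) - 8*w^2*exp(2*w) + 3*w^2*exp(w) + 9*w*exp(3*w) - 8*w*exp(2*w) - 4*w*exp(w) + 2*w + 3*exp(3*w) + 6*exp(2*w) - 4*exp(w)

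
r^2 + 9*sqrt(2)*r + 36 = (r + 3*sqrt(2))*(r + 6*sqrt(2))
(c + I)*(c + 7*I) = c^2 + 8*I*c - 7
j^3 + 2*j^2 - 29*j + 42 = (j - 3)*(j - 2)*(j + 7)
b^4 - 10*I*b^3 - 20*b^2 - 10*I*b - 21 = (b - 7*I)*(b - 3*I)*(b - I)*(b + I)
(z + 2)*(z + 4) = z^2 + 6*z + 8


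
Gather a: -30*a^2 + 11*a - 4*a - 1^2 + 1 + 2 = -30*a^2 + 7*a + 2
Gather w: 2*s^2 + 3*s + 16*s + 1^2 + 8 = 2*s^2 + 19*s + 9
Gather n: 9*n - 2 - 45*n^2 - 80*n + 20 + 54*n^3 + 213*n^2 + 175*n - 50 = 54*n^3 + 168*n^2 + 104*n - 32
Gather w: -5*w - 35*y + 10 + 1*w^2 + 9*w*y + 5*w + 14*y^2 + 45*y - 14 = w^2 + 9*w*y + 14*y^2 + 10*y - 4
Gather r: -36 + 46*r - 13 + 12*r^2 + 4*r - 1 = 12*r^2 + 50*r - 50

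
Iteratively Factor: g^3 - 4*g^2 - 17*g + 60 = (g - 5)*(g^2 + g - 12) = (g - 5)*(g - 3)*(g + 4)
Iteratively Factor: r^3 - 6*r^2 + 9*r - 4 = (r - 1)*(r^2 - 5*r + 4) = (r - 1)^2*(r - 4)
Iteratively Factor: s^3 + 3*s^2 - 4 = (s + 2)*(s^2 + s - 2) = (s - 1)*(s + 2)*(s + 2)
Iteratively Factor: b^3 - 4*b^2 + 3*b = (b)*(b^2 - 4*b + 3) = b*(b - 1)*(b - 3)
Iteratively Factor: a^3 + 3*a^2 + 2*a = (a)*(a^2 + 3*a + 2) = a*(a + 1)*(a + 2)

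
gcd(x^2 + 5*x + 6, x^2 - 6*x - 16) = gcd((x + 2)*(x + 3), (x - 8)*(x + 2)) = x + 2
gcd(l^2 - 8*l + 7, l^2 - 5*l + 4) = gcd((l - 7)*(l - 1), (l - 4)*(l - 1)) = l - 1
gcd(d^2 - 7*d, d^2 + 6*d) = d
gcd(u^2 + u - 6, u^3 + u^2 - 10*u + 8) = u - 2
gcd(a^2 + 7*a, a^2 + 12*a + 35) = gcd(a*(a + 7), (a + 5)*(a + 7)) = a + 7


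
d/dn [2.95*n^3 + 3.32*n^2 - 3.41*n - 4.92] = 8.85*n^2 + 6.64*n - 3.41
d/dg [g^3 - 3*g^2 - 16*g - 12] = 3*g^2 - 6*g - 16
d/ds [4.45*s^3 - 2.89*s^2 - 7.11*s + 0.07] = 13.35*s^2 - 5.78*s - 7.11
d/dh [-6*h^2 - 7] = -12*h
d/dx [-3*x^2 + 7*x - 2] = 7 - 6*x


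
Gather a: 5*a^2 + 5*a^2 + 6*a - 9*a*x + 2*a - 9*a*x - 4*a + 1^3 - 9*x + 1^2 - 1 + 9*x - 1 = 10*a^2 + a*(4 - 18*x)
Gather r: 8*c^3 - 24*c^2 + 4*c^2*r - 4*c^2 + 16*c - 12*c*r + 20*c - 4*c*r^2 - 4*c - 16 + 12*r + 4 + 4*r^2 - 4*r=8*c^3 - 28*c^2 + 32*c + r^2*(4 - 4*c) + r*(4*c^2 - 12*c + 8) - 12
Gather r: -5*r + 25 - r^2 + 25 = -r^2 - 5*r + 50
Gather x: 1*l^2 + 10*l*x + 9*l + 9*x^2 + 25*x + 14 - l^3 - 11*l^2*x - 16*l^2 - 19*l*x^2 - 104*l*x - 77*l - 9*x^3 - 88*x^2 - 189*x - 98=-l^3 - 15*l^2 - 68*l - 9*x^3 + x^2*(-19*l - 79) + x*(-11*l^2 - 94*l - 164) - 84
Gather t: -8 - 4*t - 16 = -4*t - 24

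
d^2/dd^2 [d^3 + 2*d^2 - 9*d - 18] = 6*d + 4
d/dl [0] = 0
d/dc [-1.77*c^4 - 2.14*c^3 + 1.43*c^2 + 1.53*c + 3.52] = -7.08*c^3 - 6.42*c^2 + 2.86*c + 1.53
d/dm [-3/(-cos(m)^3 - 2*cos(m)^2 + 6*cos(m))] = 3*(3*cos(m)^2 + 4*cos(m) - 6)*sin(m)/((cos(m)^2 + 2*cos(m) - 6)^2*cos(m)^2)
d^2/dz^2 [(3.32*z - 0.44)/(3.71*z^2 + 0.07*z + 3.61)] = ((2.8 - 73.9032*z)*(3.71*z^2 + 0.07*z + 3.61) + (3.32*z - 0.44)*(7.42*z + 0.07)*(14.84*z + 0.14))/(3.71*z^2 + 0.07*z + 3.61)^3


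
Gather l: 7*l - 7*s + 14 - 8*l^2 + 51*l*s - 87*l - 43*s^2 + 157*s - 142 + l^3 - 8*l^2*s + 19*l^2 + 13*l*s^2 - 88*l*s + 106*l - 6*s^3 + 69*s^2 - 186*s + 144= l^3 + l^2*(11 - 8*s) + l*(13*s^2 - 37*s + 26) - 6*s^3 + 26*s^2 - 36*s + 16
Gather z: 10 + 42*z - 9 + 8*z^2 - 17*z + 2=8*z^2 + 25*z + 3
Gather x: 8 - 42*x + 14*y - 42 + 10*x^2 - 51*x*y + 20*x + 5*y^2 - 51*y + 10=10*x^2 + x*(-51*y - 22) + 5*y^2 - 37*y - 24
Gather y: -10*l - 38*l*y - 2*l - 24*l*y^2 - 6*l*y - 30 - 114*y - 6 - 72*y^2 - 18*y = -12*l + y^2*(-24*l - 72) + y*(-44*l - 132) - 36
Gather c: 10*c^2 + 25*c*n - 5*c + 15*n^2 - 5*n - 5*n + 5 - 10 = 10*c^2 + c*(25*n - 5) + 15*n^2 - 10*n - 5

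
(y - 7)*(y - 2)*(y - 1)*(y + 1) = y^4 - 9*y^3 + 13*y^2 + 9*y - 14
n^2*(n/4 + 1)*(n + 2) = n^4/4 + 3*n^3/2 + 2*n^2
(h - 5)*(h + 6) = h^2 + h - 30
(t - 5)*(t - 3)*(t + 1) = t^3 - 7*t^2 + 7*t + 15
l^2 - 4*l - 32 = (l - 8)*(l + 4)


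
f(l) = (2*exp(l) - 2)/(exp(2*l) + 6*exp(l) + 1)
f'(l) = (2*exp(l) - 2)*(-2*exp(2*l) - 6*exp(l))/(exp(2*l) + 6*exp(l) + 1)^2 + 2*exp(l)/(exp(2*l) + 6*exp(l) + 1) = 2*(2*(1 - exp(l))*(exp(l) + 3) + exp(2*l) + 6*exp(l) + 1)*exp(l)/(exp(2*l) + 6*exp(l) + 1)^2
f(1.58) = 0.14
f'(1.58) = -0.02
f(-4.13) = -1.79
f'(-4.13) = 0.19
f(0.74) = 0.12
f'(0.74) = 0.09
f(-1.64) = -0.73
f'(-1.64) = 0.59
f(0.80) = 0.13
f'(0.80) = 0.08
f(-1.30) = -0.54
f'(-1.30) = 0.55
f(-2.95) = -1.44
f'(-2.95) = 0.43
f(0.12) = 0.03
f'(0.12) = 0.22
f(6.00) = 0.00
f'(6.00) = 0.00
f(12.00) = 0.00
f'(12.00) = 0.00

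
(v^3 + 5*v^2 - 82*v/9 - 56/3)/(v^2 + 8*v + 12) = (v^2 - v - 28/9)/(v + 2)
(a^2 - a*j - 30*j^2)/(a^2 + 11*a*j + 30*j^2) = (a - 6*j)/(a + 6*j)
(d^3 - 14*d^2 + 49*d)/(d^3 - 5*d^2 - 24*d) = (-d^2 + 14*d - 49)/(-d^2 + 5*d + 24)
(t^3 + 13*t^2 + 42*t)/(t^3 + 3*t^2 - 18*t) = (t + 7)/(t - 3)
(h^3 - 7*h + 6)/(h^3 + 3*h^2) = 1 - 3/h + 2/h^2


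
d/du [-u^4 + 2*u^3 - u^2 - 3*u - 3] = -4*u^3 + 6*u^2 - 2*u - 3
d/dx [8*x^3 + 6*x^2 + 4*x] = 24*x^2 + 12*x + 4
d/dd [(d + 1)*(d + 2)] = 2*d + 3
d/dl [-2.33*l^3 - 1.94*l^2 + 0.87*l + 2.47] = -6.99*l^2 - 3.88*l + 0.87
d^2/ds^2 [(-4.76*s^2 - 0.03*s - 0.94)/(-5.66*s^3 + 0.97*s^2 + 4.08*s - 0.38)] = (304.978912*s^6 + 5.76640799999984*s^5 + 1019.9037*s^4 - 262.13625*s^3 - 115.183788*s^2 + 10.2567*s + 33.455912)/(181.321496*s^9 - 93.223596*s^8 - 376.139262*s^7 + 170.008007*s^6 + 258.6216*s^5 - 100.019982*s^4 - 56.442072*s^3 + 18.556692*s^2 - 1.767456*s + 0.054872)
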